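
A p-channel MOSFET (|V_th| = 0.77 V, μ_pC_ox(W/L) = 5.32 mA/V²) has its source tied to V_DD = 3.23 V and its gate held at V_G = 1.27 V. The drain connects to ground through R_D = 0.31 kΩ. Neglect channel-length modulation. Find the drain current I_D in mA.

V_SG = V_DD − V_G = 3.23 − 1.27 = 1.96 V, so V_ov = 1.96 − 0.77 = 1.19 V.
Assume saturation: I_D = ½ k_p V_ov² = 0.5 × 5.32 × 1.19² = 3.77 mA, giving V_SD = V_DD − I_D R_D = 3.23 − 3.77 × 0.31 = 2.06 V.
V_SD = 2.06 V ≥ V_ov = 1.19 V, confirming saturation.

I_D = 3.77 mA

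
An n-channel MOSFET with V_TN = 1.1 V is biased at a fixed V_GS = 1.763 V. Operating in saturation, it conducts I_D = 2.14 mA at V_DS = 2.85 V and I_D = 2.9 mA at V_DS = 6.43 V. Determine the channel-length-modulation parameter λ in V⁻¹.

With V_GS fixed, I_D ∝ (1 + λ V_DS) in saturation, so I_D2/I_D1 = (1 + λ V_DS2)/(1 + λ V_DS1).
2.9/2.14 = 1.355 = (1 + 6.43 λ)/(1 + 2.85 λ).
Solving: λ (I_D1 V_DS2 − I_D2 V_DS1) = I_D2 − I_D1, so λ = (2.9 − 2.14) / (2.14 × 6.43 − 2.9 × 2.85) = 0.76 / 5.5 = 0.138 V⁻¹.

λ = 0.138 V⁻¹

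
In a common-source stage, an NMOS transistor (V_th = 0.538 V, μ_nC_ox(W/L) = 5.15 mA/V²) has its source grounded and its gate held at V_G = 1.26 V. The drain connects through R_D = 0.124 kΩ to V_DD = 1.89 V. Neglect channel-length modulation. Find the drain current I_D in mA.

V_GS = V_G = 1.26 V, so V_ov = 1.26 − 0.538 = 0.722 V.
Assume saturation: I_D = ½ k_n V_ov² = 0.5 × 5.15 × 0.722² = 1.34 mA, giving V_DS = V_DD − I_D R_D = 1.89 − 1.34 × 0.124 = 1.72 V.
V_DS = 1.72 V ≥ V_ov = 0.722 V, confirming saturation.

I_D = 1.34 mA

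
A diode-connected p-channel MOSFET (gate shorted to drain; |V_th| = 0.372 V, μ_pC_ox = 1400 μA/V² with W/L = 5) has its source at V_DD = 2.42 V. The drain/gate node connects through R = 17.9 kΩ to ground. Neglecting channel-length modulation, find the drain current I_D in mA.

With gate tied to drain, V_SG = V_SD ≥ V_SG − |V_th|, so the device is in saturation.
k_p = μ_pC_ox · (W/L) = 7 mA/V².
KCL at the drain: ½ k_p (V_SG − |V_th|)² = (V_DD − V_SG)/R.
Let x = V_SG − 0.372. Then 62.6 x² + x − 2.048 = 0, giving x = 0.173 V (positive root), so V_SG = 0.545 V.
I_D = (V_DD − V_SG)/R = (2.42 − 0.545) / 17.9 = 0.105 mA.

I_D = 0.105 mA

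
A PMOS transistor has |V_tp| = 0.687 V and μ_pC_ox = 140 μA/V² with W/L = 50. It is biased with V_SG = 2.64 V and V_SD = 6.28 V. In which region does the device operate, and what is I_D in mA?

k_p = μ_pC_ox · (W/L) = 7 mA/V².
V_ov = V_SG − |V_tp| = 2.64 − 0.687 = 1.95 V.
Since V_SD = 6.28 V ≥ V_ov = 1.95 V, the device is in saturation.
I_D = ½ k_p V_ov² = 0.5 × 7 × 1.95² = 13.3 mA.

Saturation; I_D = 13.3 mA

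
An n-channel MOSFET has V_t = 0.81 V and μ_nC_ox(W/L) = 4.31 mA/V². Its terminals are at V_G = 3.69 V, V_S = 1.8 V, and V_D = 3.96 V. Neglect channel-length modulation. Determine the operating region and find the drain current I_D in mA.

V_GS = V_G − V_S = 3.69 − 1.8 = 1.89 V; V_DS = V_D − V_S = 3.96 − 1.8 = 2.16 V.
V_ov = V_GS − V_t = 1.89 − 0.81 = 1.08 V.
Since V_DS = 2.16 V ≥ V_ov = 1.08 V, the device is in saturation.
I_D = ½ k_n V_ov² = 0.5 × 4.31 × 1.08² = 2.51 mA.

Saturation; I_D = 2.51 mA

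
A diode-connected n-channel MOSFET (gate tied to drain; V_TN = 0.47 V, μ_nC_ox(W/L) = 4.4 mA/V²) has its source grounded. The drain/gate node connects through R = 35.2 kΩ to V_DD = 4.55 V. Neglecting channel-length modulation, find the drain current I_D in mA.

I_D = 0.110 mA

With gate tied to drain, V_GS = V_DS ≥ V_GS − V_TN, so the device is in saturation.
KCL at the drain: ½ k_n (V_GS − V_TN)² = (V_DD − V_GS)/R.
Let x = V_GS − 0.47. Then 77.4 x² + x − 4.08 = 0, giving x = 0.223 V (positive root), so V_GS = 0.693 V.
I_D = (V_DD − V_GS)/R = (4.55 − 0.693) / 35.2 = 0.11 mA.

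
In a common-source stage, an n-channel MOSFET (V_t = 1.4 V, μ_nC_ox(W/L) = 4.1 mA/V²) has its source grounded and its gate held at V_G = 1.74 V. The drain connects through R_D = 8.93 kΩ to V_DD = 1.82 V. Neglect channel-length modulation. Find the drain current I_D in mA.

I_D = 0.184 mA

V_GS = V_G = 1.74 V, so V_ov = 1.74 − 1.4 = 0.34 V.
Assume saturation: I_D = ½ k_n V_ov² = 0.5 × 4.1 × 0.34² = 0.237 mA, giving V_DS = V_DD − I_D R_D = 1.82 − 0.237 × 8.93 = -0.296 V.
But -0.296 V < V_ov = 0.34 V, so the device is actually in triode.
In triode I_D = k_n[V_ov V_DS − ½ V_DS²] and I_D = (V_DD − V_DS)/R_D. Equating: 18.3 V_DS² − 13.45 V_DS + 1.82 = 0, giving V_DS = 0.179 V (the root below V_ov).
I_D = (1.82 − 0.179) / 8.93 = 0.184 mA.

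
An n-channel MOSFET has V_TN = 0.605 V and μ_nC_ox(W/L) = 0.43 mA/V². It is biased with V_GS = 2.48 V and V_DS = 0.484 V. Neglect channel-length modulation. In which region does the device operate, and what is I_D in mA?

V_ov = V_GS − V_TN = 2.48 − 0.605 = 1.88 V.
Since V_DS = 0.484 V < V_ov = 1.88 V, the device is in the triode region.
I_D = k_n [V_ov · V_DS − ½ V_DS²] = 0.43 × [1.88 × 0.484 − 0.5 × 0.484²] = 0.34 mA.

Triode; I_D = 0.340 mA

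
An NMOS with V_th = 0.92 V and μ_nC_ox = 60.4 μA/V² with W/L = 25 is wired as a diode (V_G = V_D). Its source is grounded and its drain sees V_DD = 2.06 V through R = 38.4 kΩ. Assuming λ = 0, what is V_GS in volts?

V_GS = 1.10 V

With gate tied to drain, V_GS = V_DS ≥ V_GS − V_th, so the device is in saturation.
k_n = μ_nC_ox · (W/L) = 1.51 mA/V².
KCL at the drain: ½ k_n (V_GS − V_th)² = (V_DD − V_GS)/R.
Let x = V_GS − 0.92. Then 29 x² + x − 1.14 = 0, giving x = 0.182 V (positive root), so V_GS = 1.1 V.
I_D = (V_DD − V_GS)/R = (2.06 − 1.1) / 38.4 = 0.025 mA.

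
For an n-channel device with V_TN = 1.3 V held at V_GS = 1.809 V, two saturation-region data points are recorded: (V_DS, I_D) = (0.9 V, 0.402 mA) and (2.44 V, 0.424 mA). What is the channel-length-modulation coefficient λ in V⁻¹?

With V_GS fixed, I_D ∝ (1 + λ V_DS) in saturation, so I_D2/I_D1 = (1 + λ V_DS2)/(1 + λ V_DS1).
0.424/0.402 = 1.055 = (1 + 2.44 λ)/(1 + 0.9 λ).
Solving: λ (I_D1 V_DS2 − I_D2 V_DS1) = I_D2 − I_D1, so λ = (0.424 − 0.402) / (0.402 × 2.44 − 0.424 × 0.9) = 0.022 / 0.599 = 0.0367 V⁻¹.

λ = 0.0367 V⁻¹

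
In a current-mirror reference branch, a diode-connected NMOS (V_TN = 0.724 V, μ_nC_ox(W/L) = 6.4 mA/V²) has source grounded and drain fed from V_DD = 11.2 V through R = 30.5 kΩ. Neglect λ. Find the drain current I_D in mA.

I_D = 0.333 mA

With gate tied to drain, V_GS = V_DS ≥ V_GS − V_TN, so the device is in saturation.
KCL at the drain: ½ k_n (V_GS − V_TN)² = (V_DD − V_GS)/R.
Let x = V_GS − 0.724. Then 97.6 x² + x − 10.48 = 0, giving x = 0.323 V (positive root), so V_GS = 1.05 V.
I_D = (V_DD − V_GS)/R = (11.2 − 1.05) / 30.5 = 0.333 mA.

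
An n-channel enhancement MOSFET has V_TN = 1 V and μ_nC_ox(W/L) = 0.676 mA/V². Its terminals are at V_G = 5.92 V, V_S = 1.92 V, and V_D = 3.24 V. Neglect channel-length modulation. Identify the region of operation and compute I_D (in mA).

Triode; I_D = 2.09 mA

V_GS = V_G − V_S = 5.92 − 1.92 = 4 V; V_DS = V_D − V_S = 3.24 − 1.92 = 1.32 V.
V_ov = V_GS − V_TN = 4 − 1 = 3 V.
Since V_DS = 1.32 V < V_ov = 3 V, the device is in the triode region.
I_D = k_n [V_ov · V_DS − ½ V_DS²] = 0.676 × [3 × 1.32 − 0.5 × 1.32²] = 2.09 mA.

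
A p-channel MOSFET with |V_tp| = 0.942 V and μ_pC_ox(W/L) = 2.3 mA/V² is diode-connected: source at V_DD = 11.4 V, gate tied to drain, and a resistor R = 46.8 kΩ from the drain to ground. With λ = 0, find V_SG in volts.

With gate tied to drain, V_SG = V_SD ≥ V_SG − |V_tp|, so the device is in saturation.
KCL at the drain: ½ k_p (V_SG − |V_tp|)² = (V_DD − V_SG)/R.
Let x = V_SG − 0.942. Then 53.8 x² + x − 10.46 = 0, giving x = 0.432 V (positive root), so V_SG = 1.37 V.
I_D = (V_DD − V_SG)/R = (11.4 − 1.37) / 46.8 = 0.214 mA.

V_SG = 1.37 V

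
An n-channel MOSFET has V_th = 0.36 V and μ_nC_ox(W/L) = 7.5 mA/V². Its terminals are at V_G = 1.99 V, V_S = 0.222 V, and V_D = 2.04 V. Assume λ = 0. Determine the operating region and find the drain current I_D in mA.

Saturation; I_D = 7.43 mA

V_GS = V_G − V_S = 1.99 − 0.222 = 1.77 V; V_DS = V_D − V_S = 2.04 − 0.222 = 1.82 V.
V_ov = V_GS − V_th = 1.77 − 0.36 = 1.41 V.
Since V_DS = 1.82 V ≥ V_ov = 1.41 V, the device is in saturation.
I_D = ½ k_n V_ov² = 0.5 × 7.5 × 1.41² = 7.43 mA.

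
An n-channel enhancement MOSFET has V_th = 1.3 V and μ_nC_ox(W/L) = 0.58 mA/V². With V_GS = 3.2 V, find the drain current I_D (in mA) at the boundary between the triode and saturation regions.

I_D = 1.05 mA

At the boundary V_DS = V_ov = V_GS − V_th = 3.2 − 1.3 = 1.9 V.
I_D = ½ k_n V_ov² = 0.5 × 0.58 × 1.9² = 1.05 mA.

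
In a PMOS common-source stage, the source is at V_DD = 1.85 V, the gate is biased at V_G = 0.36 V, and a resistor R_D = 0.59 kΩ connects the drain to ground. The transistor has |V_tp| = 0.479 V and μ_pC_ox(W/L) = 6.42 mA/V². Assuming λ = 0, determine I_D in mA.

I_D = 2.34 mA

V_SG = V_DD − V_G = 1.85 − 0.36 = 1.49 V, so V_ov = 1.49 − 0.479 = 1.01 V.
Assume saturation: I_D = ½ k_p V_ov² = 0.5 × 6.42 × 1.01² = 3.28 mA, giving V_SD = V_DD − I_D R_D = 1.85 − 3.28 × 0.59 = -0.0858 V.
But -0.0858 V < V_ov = 1.01 V, so the device is actually in triode.
In triode I_D = k_p[V_ov V_SD − ½ V_SD²] and I_D = (V_DD − V_SD)/R_D. Equating: 1.89 V_SD² − 4.829 V_SD + 1.85 = 0, giving V_SD = 0.47 V (the root below V_ov).
I_D = (1.85 − 0.47) / 0.59 = 2.34 mA.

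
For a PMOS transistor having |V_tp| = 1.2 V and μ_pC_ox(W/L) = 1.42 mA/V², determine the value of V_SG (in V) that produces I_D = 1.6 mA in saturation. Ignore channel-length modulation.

V_SG = 2.70 V

In saturation I_D = ½ k_p (V_SG − |V_tp|)², so V_SG − |V_tp| = √(2 I_D / k_p) = √(2 × 1.6 / 1.42) = 1.5 V.
V_SG = 1.2 + 1.5 = 2.7 V.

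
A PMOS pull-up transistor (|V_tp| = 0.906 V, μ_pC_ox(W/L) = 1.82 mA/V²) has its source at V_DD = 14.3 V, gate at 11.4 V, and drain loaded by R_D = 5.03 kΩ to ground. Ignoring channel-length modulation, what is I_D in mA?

V_SG = V_DD − V_G = 14.3 − 11.4 = 2.9 V, so V_ov = 2.9 − 0.906 = 1.99 V.
Assume saturation: I_D = ½ k_p V_ov² = 0.5 × 1.82 × 1.99² = 3.62 mA, giving V_SD = V_DD − I_D R_D = 14.3 − 3.62 × 5.03 = -3.9 V.
But -3.9 V < V_ov = 1.99 V, so the device is actually in triode.
In triode I_D = k_p[V_ov V_SD − ½ V_SD²] and I_D = (V_DD − V_SD)/R_D. Equating: 4.58 V_SD² − 19.25 V_SD + 14.3 = 0, giving V_SD = 0.963 V (the root below V_ov).
I_D = (14.3 − 0.963) / 5.03 = 2.65 mA.

I_D = 2.65 mA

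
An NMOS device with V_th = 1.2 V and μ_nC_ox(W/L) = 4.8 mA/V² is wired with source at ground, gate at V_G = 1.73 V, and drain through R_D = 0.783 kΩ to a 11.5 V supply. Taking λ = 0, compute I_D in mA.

V_GS = V_G = 1.73 V, so V_ov = 1.73 − 1.2 = 0.53 V.
Assume saturation: I_D = ½ k_n V_ov² = 0.5 × 4.8 × 0.53² = 0.674 mA, giving V_DS = V_DD − I_D R_D = 11.5 − 0.674 × 0.783 = 11 V.
V_DS = 11 V ≥ V_ov = 0.53 V, confirming saturation.

I_D = 0.674 mA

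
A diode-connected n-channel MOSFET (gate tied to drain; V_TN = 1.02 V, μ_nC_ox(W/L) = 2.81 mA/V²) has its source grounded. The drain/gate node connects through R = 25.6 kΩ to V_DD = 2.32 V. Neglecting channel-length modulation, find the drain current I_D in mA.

I_D = 0.0439 mA

With gate tied to drain, V_GS = V_DS ≥ V_GS − V_TN, so the device is in saturation.
KCL at the drain: ½ k_n (V_GS − V_TN)² = (V_DD − V_GS)/R.
Let x = V_GS − 1.02. Then 36 x² + x − 1.3 = 0, giving x = 0.177 V (positive root), so V_GS = 1.2 V.
I_D = (V_DD − V_GS)/R = (2.32 − 1.2) / 25.6 = 0.0439 mA.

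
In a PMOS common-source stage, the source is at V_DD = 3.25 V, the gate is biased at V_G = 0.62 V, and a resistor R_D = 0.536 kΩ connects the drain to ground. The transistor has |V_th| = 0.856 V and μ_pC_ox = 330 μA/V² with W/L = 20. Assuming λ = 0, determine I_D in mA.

V_SG = V_DD − V_G = 3.25 − 0.62 = 2.63 V, so V_ov = 2.63 − 0.856 = 1.77 V.
k_p = μ_pC_ox · (W/L) = 6.6 mA/V².
Assume saturation: I_D = ½ k_p V_ov² = 0.5 × 6.6 × 1.77² = 10.4 mA, giving V_SD = V_DD − I_D R_D = 3.25 − 10.4 × 0.536 = -2.32 V.
But -2.32 V < V_ov = 1.77 V, so the device is actually in triode.
In triode I_D = k_p[V_ov V_SD − ½ V_SD²] and I_D = (V_DD − V_SD)/R_D. Equating: 1.77 V_SD² − 7.276 V_SD + 3.25 = 0, giving V_SD = 0.51 V (the root below V_ov).
I_D = (3.25 − 0.51) / 0.536 = 5.11 mA.

I_D = 5.11 mA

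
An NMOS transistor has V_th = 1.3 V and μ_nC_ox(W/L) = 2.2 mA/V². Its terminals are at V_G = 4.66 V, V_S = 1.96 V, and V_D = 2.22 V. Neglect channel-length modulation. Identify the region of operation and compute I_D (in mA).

Triode; I_D = 0.726 mA

V_GS = V_G − V_S = 4.66 − 1.96 = 2.7 V; V_DS = V_D − V_S = 2.22 − 1.96 = 0.26 V.
V_ov = V_GS − V_th = 2.7 − 1.3 = 1.4 V.
Since V_DS = 0.26 V < V_ov = 1.4 V, the device is in the triode region.
I_D = k_n [V_ov · V_DS − ½ V_DS²] = 2.2 × [1.4 × 0.26 − 0.5 × 0.26²] = 0.726 mA.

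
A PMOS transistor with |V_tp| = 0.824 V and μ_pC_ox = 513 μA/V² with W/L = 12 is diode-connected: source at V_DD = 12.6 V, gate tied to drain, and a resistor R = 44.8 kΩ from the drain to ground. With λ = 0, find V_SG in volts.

With gate tied to drain, V_SG = V_SD ≥ V_SG − |V_tp|, so the device is in saturation.
k_p = μ_pC_ox · (W/L) = 6.156 mA/V².
KCL at the drain: ½ k_p (V_SG − |V_tp|)² = (V_DD − V_SG)/R.
Let x = V_SG − 0.824. Then 138 x² + x − 11.78 = 0, giving x = 0.289 V (positive root), so V_SG = 1.11 V.
I_D = (V_DD − V_SG)/R = (12.6 − 1.11) / 44.8 = 0.256 mA.

V_SG = 1.11 V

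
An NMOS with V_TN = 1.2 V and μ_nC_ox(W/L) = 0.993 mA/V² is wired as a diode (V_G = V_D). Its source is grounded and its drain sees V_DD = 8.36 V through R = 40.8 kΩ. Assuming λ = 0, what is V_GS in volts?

With gate tied to drain, V_GS = V_DS ≥ V_GS − V_TN, so the device is in saturation.
KCL at the drain: ½ k_n (V_GS − V_TN)² = (V_DD − V_GS)/R.
Let x = V_GS − 1.2. Then 20.3 x² + x − 7.16 = 0, giving x = 0.57 V (positive root), so V_GS = 1.77 V.
I_D = (V_DD − V_GS)/R = (8.36 − 1.77) / 40.8 = 0.162 mA.

V_GS = 1.77 V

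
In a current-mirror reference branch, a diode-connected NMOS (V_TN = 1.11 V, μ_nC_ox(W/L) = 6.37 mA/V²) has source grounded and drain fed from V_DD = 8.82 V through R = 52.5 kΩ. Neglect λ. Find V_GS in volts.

V_GS = 1.32 V

With gate tied to drain, V_GS = V_DS ≥ V_GS − V_TN, so the device is in saturation.
KCL at the drain: ½ k_n (V_GS − V_TN)² = (V_DD − V_GS)/R.
Let x = V_GS − 1.11. Then 167 x² + x − 7.71 = 0, giving x = 0.212 V (positive root), so V_GS = 1.32 V.
I_D = (V_DD − V_GS)/R = (8.82 − 1.32) / 52.5 = 0.143 mA.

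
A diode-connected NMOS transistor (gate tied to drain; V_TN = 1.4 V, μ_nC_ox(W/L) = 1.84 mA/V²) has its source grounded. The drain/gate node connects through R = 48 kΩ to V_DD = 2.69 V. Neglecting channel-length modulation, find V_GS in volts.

V_GS = 1.56 V

With gate tied to drain, V_GS = V_DS ≥ V_GS − V_TN, so the device is in saturation.
KCL at the drain: ½ k_n (V_GS − V_TN)² = (V_DD − V_GS)/R.
Let x = V_GS − 1.4. Then 44.2 x² + x − 1.29 = 0, giving x = 0.16 V (positive root), so V_GS = 1.56 V.
I_D = (V_DD − V_GS)/R = (2.69 − 1.56) / 48 = 0.0235 mA.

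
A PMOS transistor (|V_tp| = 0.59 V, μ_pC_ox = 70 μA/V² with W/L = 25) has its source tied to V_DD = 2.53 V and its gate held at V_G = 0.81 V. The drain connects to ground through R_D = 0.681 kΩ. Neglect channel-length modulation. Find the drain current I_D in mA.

V_SG = V_DD − V_G = 2.53 − 0.81 = 1.72 V, so V_ov = 1.72 − 0.59 = 1.13 V.
k_p = μ_pC_ox · (W/L) = 1.75 mA/V².
Assume saturation: I_D = ½ k_p V_ov² = 0.5 × 1.75 × 1.13² = 1.12 mA, giving V_SD = V_DD − I_D R_D = 2.53 − 1.12 × 0.681 = 1.77 V.
V_SD = 1.77 V ≥ V_ov = 1.13 V, confirming saturation.

I_D = 1.12 mA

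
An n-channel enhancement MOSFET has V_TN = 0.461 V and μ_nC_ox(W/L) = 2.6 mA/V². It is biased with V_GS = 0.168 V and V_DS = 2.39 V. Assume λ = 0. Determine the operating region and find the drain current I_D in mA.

Cutoff; I_D = 0 mA

V_GS = 0.168 V < V_TN = 0.461 V, so the transistor is in cutoff.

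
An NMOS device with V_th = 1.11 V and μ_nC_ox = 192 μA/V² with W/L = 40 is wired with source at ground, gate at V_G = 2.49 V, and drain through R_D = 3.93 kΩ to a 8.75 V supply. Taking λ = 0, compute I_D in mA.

V_GS = V_G = 2.49 V, so V_ov = 2.49 − 1.11 = 1.38 V.
k_n = μ_nC_ox · (W/L) = 7.68 mA/V².
Assume saturation: I_D = ½ k_n V_ov² = 0.5 × 7.68 × 1.38² = 7.31 mA, giving V_DS = V_DD − I_D R_D = 8.75 − 7.31 × 3.93 = -20 V.
But -20 V < V_ov = 1.38 V, so the device is actually in triode.
In triode I_D = k_n[V_ov V_DS − ½ V_DS²] and I_D = (V_DD − V_DS)/R_D. Equating: 15.1 V_DS² − 42.65 V_DS + 8.75 = 0, giving V_DS = 0.223 V (the root below V_ov).
I_D = (8.75 − 0.223) / 3.93 = 2.17 mA.

I_D = 2.17 mA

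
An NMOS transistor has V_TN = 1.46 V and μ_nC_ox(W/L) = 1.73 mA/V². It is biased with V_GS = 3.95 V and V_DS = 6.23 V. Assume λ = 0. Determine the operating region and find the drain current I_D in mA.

Saturation; I_D = 5.36 mA

V_ov = V_GS − V_TN = 3.95 − 1.46 = 2.49 V.
Since V_DS = 6.23 V ≥ V_ov = 2.49 V, the device is in saturation.
I_D = ½ k_n V_ov² = 0.5 × 1.73 × 2.49² = 5.36 mA.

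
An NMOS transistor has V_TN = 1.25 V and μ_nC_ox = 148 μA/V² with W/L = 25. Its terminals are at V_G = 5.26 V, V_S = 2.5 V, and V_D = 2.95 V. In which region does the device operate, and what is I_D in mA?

Triode; I_D = 2.14 mA

V_GS = V_G − V_S = 5.26 − 2.5 = 2.76 V; V_DS = V_D − V_S = 2.95 − 2.5 = 0.45 V.
k_n = μ_nC_ox · (W/L) = 3.7 mA/V².
V_ov = V_GS − V_TN = 2.76 − 1.25 = 1.51 V.
Since V_DS = 0.45 V < V_ov = 1.51 V, the device is in the triode region.
I_D = k_n [V_ov · V_DS − ½ V_DS²] = 3.7 × [1.51 × 0.45 − 0.5 × 0.45²] = 2.14 mA.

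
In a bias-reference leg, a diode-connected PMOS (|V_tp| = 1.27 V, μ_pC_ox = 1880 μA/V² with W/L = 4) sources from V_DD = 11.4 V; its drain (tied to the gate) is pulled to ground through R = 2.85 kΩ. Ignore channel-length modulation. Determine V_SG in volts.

With gate tied to drain, V_SG = V_SD ≥ V_SG − |V_tp|, so the device is in saturation.
k_p = μ_pC_ox · (W/L) = 7.52 mA/V².
KCL at the drain: ½ k_p (V_SG − |V_tp|)² = (V_DD − V_SG)/R.
Let x = V_SG − 1.27. Then 10.7 x² + x − 10.13 = 0, giving x = 0.927 V (positive root), so V_SG = 2.2 V.
I_D = (V_DD − V_SG)/R = (11.4 − 2.2) / 2.85 = 3.23 mA.

V_SG = 2.20 V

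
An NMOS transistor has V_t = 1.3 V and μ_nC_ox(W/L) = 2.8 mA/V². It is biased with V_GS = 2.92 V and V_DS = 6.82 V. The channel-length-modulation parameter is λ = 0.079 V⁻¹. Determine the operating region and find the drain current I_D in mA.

V_ov = V_GS − V_t = 2.92 − 1.3 = 1.62 V.
Since V_DS = 6.82 V ≥ V_ov = 1.62 V, the device is in saturation.
I_D = ½ k_n V_ov² (1 + λ V_DS) = 0.5 × 2.8 × 1.62² × (1 + 0.079 × 6.82) = 5.65 mA.

Saturation; I_D = 5.65 mA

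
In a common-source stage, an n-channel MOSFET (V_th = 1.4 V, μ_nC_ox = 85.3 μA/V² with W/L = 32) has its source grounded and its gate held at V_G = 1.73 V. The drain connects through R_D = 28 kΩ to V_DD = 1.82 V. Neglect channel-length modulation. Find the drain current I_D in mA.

V_GS = V_G = 1.73 V, so V_ov = 1.73 − 1.4 = 0.33 V.
k_n = μ_nC_ox · (W/L) = 2.73 mA/V².
Assume saturation: I_D = ½ k_n V_ov² = 0.5 × 2.73 × 0.33² = 0.149 mA, giving V_DS = V_DD − I_D R_D = 1.82 − 0.149 × 28 = -2.34 V.
But -2.34 V < V_ov = 0.33 V, so the device is actually in triode.
In triode I_D = k_n[V_ov V_DS − ½ V_DS²] and I_D = (V_DD − V_DS)/R_D. Equating: 38.2 V_DS² − 26.22 V_DS + 1.82 = 0, giving V_DS = 0.0784 V (the root below V_ov).
I_D = (1.82 − 0.0784) / 28 = 0.0622 mA.

I_D = 0.0622 mA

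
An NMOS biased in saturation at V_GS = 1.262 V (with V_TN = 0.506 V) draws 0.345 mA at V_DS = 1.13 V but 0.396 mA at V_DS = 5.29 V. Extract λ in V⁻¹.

λ = 0.0370 V⁻¹

With V_GS fixed, I_D ∝ (1 + λ V_DS) in saturation, so I_D2/I_D1 = (1 + λ V_DS2)/(1 + λ V_DS1).
0.396/0.345 = 1.148 = (1 + 5.29 λ)/(1 + 1.13 λ).
Solving: λ (I_D1 V_DS2 − I_D2 V_DS1) = I_D2 − I_D1, so λ = (0.396 − 0.345) / (0.345 × 5.29 − 0.396 × 1.13) = 0.051 / 1.38 = 0.037 V⁻¹.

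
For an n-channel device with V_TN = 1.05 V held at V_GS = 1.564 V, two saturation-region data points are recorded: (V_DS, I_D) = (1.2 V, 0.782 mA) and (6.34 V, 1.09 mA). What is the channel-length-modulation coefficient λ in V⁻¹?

With V_GS fixed, I_D ∝ (1 + λ V_DS) in saturation, so I_D2/I_D1 = (1 + λ V_DS2)/(1 + λ V_DS1).
1.09/0.782 = 1.394 = (1 + 6.34 λ)/(1 + 1.2 λ).
Solving: λ (I_D1 V_DS2 − I_D2 V_DS1) = I_D2 − I_D1, so λ = (1.09 − 0.782) / (0.782 × 6.34 − 1.09 × 1.2) = 0.308 / 3.65 = 0.0844 V⁻¹.

λ = 0.0844 V⁻¹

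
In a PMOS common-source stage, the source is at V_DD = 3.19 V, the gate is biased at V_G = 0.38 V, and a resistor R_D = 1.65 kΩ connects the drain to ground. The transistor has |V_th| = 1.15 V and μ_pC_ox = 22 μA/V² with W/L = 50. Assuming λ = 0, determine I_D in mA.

I_D = 1.30 mA

V_SG = V_DD − V_G = 3.19 − 0.38 = 2.81 V, so V_ov = 2.81 − 1.15 = 1.66 V.
k_p = μ_pC_ox · (W/L) = 1.1 mA/V².
Assume saturation: I_D = ½ k_p V_ov² = 0.5 × 1.1 × 1.66² = 1.52 mA, giving V_SD = V_DD − I_D R_D = 3.19 − 1.52 × 1.65 = 0.689 V.
But 0.689 V < V_ov = 1.66 V, so the device is actually in triode.
In triode I_D = k_p[V_ov V_SD − ½ V_SD²] and I_D = (V_DD − V_SD)/R_D. Equating: 0.907 V_SD² − 4.013 V_SD + 3.19 = 0, giving V_SD = 1.04 V (the root below V_ov).
I_D = (3.19 − 1.04) / 1.65 = 1.3 mA.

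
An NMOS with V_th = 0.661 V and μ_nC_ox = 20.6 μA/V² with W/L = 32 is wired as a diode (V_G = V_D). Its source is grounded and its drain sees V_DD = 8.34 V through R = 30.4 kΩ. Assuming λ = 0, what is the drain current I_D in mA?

With gate tied to drain, V_GS = V_DS ≥ V_GS − V_th, so the device is in saturation.
k_n = μ_nC_ox · (W/L) = 0.6592 mA/V².
KCL at the drain: ½ k_n (V_GS − V_th)² = (V_DD − V_GS)/R.
Let x = V_GS − 0.661. Then 10 x² + x − 7.679 = 0, giving x = 0.827 V (positive root), so V_GS = 1.49 V.
I_D = (V_DD − V_GS)/R = (8.34 − 1.49) / 30.4 = 0.225 mA.

I_D = 0.225 mA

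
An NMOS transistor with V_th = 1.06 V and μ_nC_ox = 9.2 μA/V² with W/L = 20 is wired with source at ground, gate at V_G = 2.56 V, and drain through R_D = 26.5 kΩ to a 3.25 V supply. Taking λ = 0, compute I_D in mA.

V_GS = V_G = 2.56 V, so V_ov = 2.56 − 1.06 = 1.5 V.
k_n = μ_nC_ox · (W/L) = 0.184 mA/V².
Assume saturation: I_D = ½ k_n V_ov² = 0.5 × 0.184 × 1.5² = 0.207 mA, giving V_DS = V_DD − I_D R_D = 3.25 − 0.207 × 26.5 = -2.24 V.
But -2.24 V < V_ov = 1.5 V, so the device is actually in triode.
In triode I_D = k_n[V_ov V_DS − ½ V_DS²] and I_D = (V_DD − V_DS)/R_D. Equating: 2.44 V_DS² − 8.314 V_DS + 3.25 = 0, giving V_DS = 0.45 V (the root below V_ov).
I_D = (3.25 − 0.45) / 26.5 = 0.106 mA.

I_D = 0.106 mA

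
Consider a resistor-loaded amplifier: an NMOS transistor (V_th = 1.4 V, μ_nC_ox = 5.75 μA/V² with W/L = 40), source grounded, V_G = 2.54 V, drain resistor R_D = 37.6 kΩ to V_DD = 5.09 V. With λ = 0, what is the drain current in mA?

V_GS = V_G = 2.54 V, so V_ov = 2.54 − 1.4 = 1.14 V.
k_n = μ_nC_ox · (W/L) = 0.23 mA/V².
Assume saturation: I_D = ½ k_n V_ov² = 0.5 × 0.23 × 1.14² = 0.149 mA, giving V_DS = V_DD − I_D R_D = 5.09 − 0.149 × 37.6 = -0.529 V.
But -0.529 V < V_ov = 1.14 V, so the device is actually in triode.
In triode I_D = k_n[V_ov V_DS − ½ V_DS²] and I_D = (V_DD − V_DS)/R_D. Equating: 4.32 V_DS² − 10.86 V_DS + 5.09 = 0, giving V_DS = 0.624 V (the root below V_ov).
I_D = (5.09 − 0.624) / 37.6 = 0.119 mA.

I_D = 0.119 mA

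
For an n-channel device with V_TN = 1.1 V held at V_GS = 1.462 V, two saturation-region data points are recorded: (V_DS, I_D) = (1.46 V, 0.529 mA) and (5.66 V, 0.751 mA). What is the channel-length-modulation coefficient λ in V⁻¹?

With V_GS fixed, I_D ∝ (1 + λ V_DS) in saturation, so I_D2/I_D1 = (1 + λ V_DS2)/(1 + λ V_DS1).
0.751/0.529 = 1.42 = (1 + 5.66 λ)/(1 + 1.46 λ).
Solving: λ (I_D1 V_DS2 − I_D2 V_DS1) = I_D2 − I_D1, so λ = (0.751 − 0.529) / (0.529 × 5.66 − 0.751 × 1.46) = 0.222 / 1.9 = 0.117 V⁻¹.

λ = 0.117 V⁻¹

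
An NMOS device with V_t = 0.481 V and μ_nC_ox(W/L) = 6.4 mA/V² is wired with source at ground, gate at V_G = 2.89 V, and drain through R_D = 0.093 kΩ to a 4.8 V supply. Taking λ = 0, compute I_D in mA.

I_D = 18.6 mA

V_GS = V_G = 2.89 V, so V_ov = 2.89 − 0.481 = 2.41 V.
Assume saturation: I_D = ½ k_n V_ov² = 0.5 × 6.4 × 2.41² = 18.6 mA, giving V_DS = V_DD − I_D R_D = 4.8 − 18.6 × 0.093 = 3.07 V.
V_DS = 3.07 V ≥ V_ov = 2.41 V, confirming saturation.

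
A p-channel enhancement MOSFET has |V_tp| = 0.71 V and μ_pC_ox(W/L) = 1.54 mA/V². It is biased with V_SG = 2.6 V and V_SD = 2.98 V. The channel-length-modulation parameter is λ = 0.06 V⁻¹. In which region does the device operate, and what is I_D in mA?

Saturation; I_D = 3.24 mA

V_ov = V_SG − |V_tp| = 2.6 − 0.71 = 1.89 V.
Since V_SD = 2.98 V ≥ V_ov = 1.89 V, the device is in saturation.
I_D = ½ k_p V_ov² (1 + λ V_SD) = 0.5 × 1.54 × 1.89² × (1 + 0.06 × 2.98) = 3.24 mA.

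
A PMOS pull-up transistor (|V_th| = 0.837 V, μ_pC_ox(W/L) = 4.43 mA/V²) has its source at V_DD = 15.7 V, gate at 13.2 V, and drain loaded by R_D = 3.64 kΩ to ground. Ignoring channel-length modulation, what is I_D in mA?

I_D = 4.12 mA

V_SG = V_DD − V_G = 15.7 − 13.2 = 2.5 V, so V_ov = 2.5 − 0.837 = 1.66 V.
Assume saturation: I_D = ½ k_p V_ov² = 0.5 × 4.43 × 1.66² = 6.13 mA, giving V_SD = V_DD − I_D R_D = 15.7 − 6.13 × 3.64 = -6.6 V.
But -6.6 V < V_ov = 1.66 V, so the device is actually in triode.
In triode I_D = k_p[V_ov V_SD − ½ V_SD²] and I_D = (V_DD − V_SD)/R_D. Equating: 8.06 V_SD² − 27.82 V_SD + 15.7 = 0, giving V_SD = 0.711 V (the root below V_ov).
I_D = (15.7 − 0.711) / 3.64 = 4.12 mA.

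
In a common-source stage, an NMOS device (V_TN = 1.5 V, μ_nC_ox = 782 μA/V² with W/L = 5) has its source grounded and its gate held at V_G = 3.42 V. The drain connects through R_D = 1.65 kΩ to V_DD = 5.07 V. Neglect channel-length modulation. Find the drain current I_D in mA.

V_GS = V_G = 3.42 V, so V_ov = 3.42 − 1.5 = 1.92 V.
k_n = μ_nC_ox · (W/L) = 3.91 mA/V².
Assume saturation: I_D = ½ k_n V_ov² = 0.5 × 3.91 × 1.92² = 7.21 mA, giving V_DS = V_DD − I_D R_D = 5.07 − 7.21 × 1.65 = -6.82 V.
But -6.82 V < V_ov = 1.92 V, so the device is actually in triode.
In triode I_D = k_n[V_ov V_DS − ½ V_DS²] and I_D = (V_DD − V_DS)/R_D. Equating: 3.23 V_DS² − 13.39 V_DS + 5.07 = 0, giving V_DS = 0.422 V (the root below V_ov).
I_D = (5.07 − 0.422) / 1.65 = 2.82 mA.

I_D = 2.82 mA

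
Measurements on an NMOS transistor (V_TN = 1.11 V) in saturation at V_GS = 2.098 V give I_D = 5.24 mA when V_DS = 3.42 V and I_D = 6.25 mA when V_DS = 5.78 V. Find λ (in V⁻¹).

λ = 0.113 V⁻¹

With V_GS fixed, I_D ∝ (1 + λ V_DS) in saturation, so I_D2/I_D1 = (1 + λ V_DS2)/(1 + λ V_DS1).
6.25/5.24 = 1.193 = (1 + 5.78 λ)/(1 + 3.42 λ).
Solving: λ (I_D1 V_DS2 − I_D2 V_DS1) = I_D2 − I_D1, so λ = (6.25 − 5.24) / (5.24 × 5.78 − 6.25 × 3.42) = 1.01 / 8.91 = 0.113 V⁻¹.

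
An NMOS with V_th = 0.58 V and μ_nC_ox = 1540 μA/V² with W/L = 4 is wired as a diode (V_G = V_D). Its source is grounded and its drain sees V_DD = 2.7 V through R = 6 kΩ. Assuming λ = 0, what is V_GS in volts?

V_GS = 0.893 V

With gate tied to drain, V_GS = V_DS ≥ V_GS − V_th, so the device is in saturation.
k_n = μ_nC_ox · (W/L) = 6.16 mA/V².
KCL at the drain: ½ k_n (V_GS − V_th)² = (V_DD − V_GS)/R.
Let x = V_GS − 0.58. Then 18.5 x² + x − 2.12 = 0, giving x = 0.313 V (positive root), so V_GS = 0.893 V.
I_D = (V_DD − V_GS)/R = (2.7 − 0.893) / 6 = 0.301 mA.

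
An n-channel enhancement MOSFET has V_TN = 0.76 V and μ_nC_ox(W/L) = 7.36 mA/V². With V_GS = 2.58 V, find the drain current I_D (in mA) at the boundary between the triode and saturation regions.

At the boundary V_DS = V_ov = V_GS − V_TN = 2.58 − 0.76 = 1.82 V.
I_D = ½ k_n V_ov² = 0.5 × 7.36 × 1.82² = 12.2 mA.

I_D = 12.2 mA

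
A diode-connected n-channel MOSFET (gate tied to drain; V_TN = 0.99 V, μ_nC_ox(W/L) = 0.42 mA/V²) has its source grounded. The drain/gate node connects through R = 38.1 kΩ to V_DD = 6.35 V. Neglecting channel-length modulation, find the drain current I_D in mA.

I_D = 0.121 mA

With gate tied to drain, V_GS = V_DS ≥ V_GS − V_TN, so the device is in saturation.
KCL at the drain: ½ k_n (V_GS − V_TN)² = (V_DD − V_GS)/R.
Let x = V_GS − 0.99. Then 8 x² + x − 5.36 = 0, giving x = 0.758 V (positive root), so V_GS = 1.75 V.
I_D = (V_DD − V_GS)/R = (6.35 − 1.75) / 38.1 = 0.121 mA.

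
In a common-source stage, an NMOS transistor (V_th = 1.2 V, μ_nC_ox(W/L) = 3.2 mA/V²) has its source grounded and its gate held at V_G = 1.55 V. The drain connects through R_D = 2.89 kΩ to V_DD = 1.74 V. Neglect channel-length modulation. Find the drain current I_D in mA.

V_GS = V_G = 1.55 V, so V_ov = 1.55 − 1.2 = 0.35 V.
Assume saturation: I_D = ½ k_n V_ov² = 0.5 × 3.2 × 0.35² = 0.196 mA, giving V_DS = V_DD − I_D R_D = 1.74 − 0.196 × 2.89 = 1.17 V.
V_DS = 1.17 V ≥ V_ov = 0.35 V, confirming saturation.

I_D = 0.196 mA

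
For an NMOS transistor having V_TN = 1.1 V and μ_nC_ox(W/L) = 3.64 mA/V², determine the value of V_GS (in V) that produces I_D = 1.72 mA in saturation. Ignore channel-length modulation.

In saturation I_D = ½ k_n (V_GS − V_TN)², so V_GS − V_TN = √(2 I_D / k_n) = √(2 × 1.72 / 3.64) = 0.972 V.
V_GS = 1.1 + 0.972 = 2.07 V.

V_GS = 2.07 V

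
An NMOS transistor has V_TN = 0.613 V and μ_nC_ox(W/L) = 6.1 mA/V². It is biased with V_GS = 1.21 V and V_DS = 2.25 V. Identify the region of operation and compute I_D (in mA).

Saturation; I_D = 1.09 mA

V_ov = V_GS − V_TN = 1.21 − 0.613 = 0.597 V.
Since V_DS = 2.25 V ≥ V_ov = 0.597 V, the device is in saturation.
I_D = ½ k_n V_ov² = 0.5 × 6.1 × 0.597² = 1.09 mA.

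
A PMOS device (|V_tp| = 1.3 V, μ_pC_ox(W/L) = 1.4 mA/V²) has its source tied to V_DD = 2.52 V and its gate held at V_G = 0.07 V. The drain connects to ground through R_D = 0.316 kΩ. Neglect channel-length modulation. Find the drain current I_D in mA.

I_D = 0.926 mA

V_SG = V_DD − V_G = 2.52 − 0.07 = 2.45 V, so V_ov = 2.45 − 1.3 = 1.15 V.
Assume saturation: I_D = ½ k_p V_ov² = 0.5 × 1.4 × 1.15² = 0.926 mA, giving V_SD = V_DD − I_D R_D = 2.52 − 0.926 × 0.316 = 2.23 V.
V_SD = 2.23 V ≥ V_ov = 1.15 V, confirming saturation.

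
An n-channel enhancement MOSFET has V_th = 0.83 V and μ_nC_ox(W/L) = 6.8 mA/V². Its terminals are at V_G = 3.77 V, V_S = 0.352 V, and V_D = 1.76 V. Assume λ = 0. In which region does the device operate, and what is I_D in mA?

V_GS = V_G − V_S = 3.77 − 0.352 = 3.42 V; V_DS = V_D − V_S = 1.76 − 0.352 = 1.41 V.
V_ov = V_GS − V_th = 3.42 − 0.83 = 2.59 V.
Since V_DS = 1.41 V < V_ov = 2.59 V, the device is in the triode region.
I_D = k_n [V_ov · V_DS − ½ V_DS²] = 6.8 × [2.59 × 1.41 − 0.5 × 1.41²] = 18 mA.

Triode; I_D = 18.0 mA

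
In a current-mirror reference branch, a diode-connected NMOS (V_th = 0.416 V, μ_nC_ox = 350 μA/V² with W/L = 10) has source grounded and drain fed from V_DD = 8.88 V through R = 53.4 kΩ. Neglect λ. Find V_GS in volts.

V_GS = 0.712 V

With gate tied to drain, V_GS = V_DS ≥ V_GS − V_th, so the device is in saturation.
k_n = μ_nC_ox · (W/L) = 3.5 mA/V².
KCL at the drain: ½ k_n (V_GS − V_th)² = (V_DD − V_GS)/R.
Let x = V_GS − 0.416. Then 93.5 x² + x − 8.464 = 0, giving x = 0.296 V (positive root), so V_GS = 0.712 V.
I_D = (V_DD − V_GS)/R = (8.88 − 0.712) / 53.4 = 0.153 mA.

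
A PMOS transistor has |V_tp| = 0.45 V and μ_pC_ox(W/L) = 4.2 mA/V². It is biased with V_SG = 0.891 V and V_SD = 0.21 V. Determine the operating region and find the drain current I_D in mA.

V_ov = V_SG − |V_tp| = 0.891 − 0.45 = 0.441 V.
Since V_SD = 0.21 V < V_ov = 0.441 V, the device is in the triode region.
I_D = k_p [V_ov · V_SD − ½ V_SD²] = 4.2 × [0.441 × 0.21 − 0.5 × 0.21²] = 0.296 mA.

Triode; I_D = 0.296 mA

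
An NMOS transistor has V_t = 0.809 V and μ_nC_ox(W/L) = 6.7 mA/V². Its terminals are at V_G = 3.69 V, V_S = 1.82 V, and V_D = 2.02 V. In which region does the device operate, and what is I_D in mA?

Triode; I_D = 1.29 mA

V_GS = V_G − V_S = 3.69 − 1.82 = 1.87 V; V_DS = V_D − V_S = 2.02 − 1.82 = 0.2 V.
V_ov = V_GS − V_t = 1.87 − 0.809 = 1.06 V.
Since V_DS = 0.2 V < V_ov = 1.06 V, the device is in the triode region.
I_D = k_n [V_ov · V_DS − ½ V_DS²] = 6.7 × [1.06 × 0.2 − 0.5 × 0.2²] = 1.29 mA.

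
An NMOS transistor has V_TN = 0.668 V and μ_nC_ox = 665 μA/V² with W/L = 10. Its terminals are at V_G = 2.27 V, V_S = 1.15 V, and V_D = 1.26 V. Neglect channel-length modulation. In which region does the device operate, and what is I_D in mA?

Triode; I_D = 0.290 mA

V_GS = V_G − V_S = 2.27 − 1.15 = 1.12 V; V_DS = V_D − V_S = 1.26 − 1.15 = 0.11 V.
k_n = μ_nC_ox · (W/L) = 6.65 mA/V².
V_ov = V_GS − V_TN = 1.12 − 0.668 = 0.452 V.
Since V_DS = 0.11 V < V_ov = 0.452 V, the device is in the triode region.
I_D = k_n [V_ov · V_DS − ½ V_DS²] = 6.65 × [0.452 × 0.11 − 0.5 × 0.11²] = 0.29 mA.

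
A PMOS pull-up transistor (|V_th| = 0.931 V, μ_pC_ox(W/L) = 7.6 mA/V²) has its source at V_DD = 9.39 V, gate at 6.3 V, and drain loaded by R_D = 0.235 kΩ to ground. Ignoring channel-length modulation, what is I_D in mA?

I_D = 17.7 mA

V_SG = V_DD − V_G = 9.39 − 6.3 = 3.09 V, so V_ov = 3.09 − 0.931 = 2.16 V.
Assume saturation: I_D = ½ k_p V_ov² = 0.5 × 7.6 × 2.16² = 17.7 mA, giving V_SD = V_DD − I_D R_D = 9.39 − 17.7 × 0.235 = 5.23 V.
V_SD = 5.23 V ≥ V_ov = 2.16 V, confirming saturation.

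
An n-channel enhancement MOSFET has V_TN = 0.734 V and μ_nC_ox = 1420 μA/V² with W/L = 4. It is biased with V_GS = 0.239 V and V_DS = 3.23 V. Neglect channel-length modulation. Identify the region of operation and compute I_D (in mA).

Cutoff; I_D = 0 mA

V_GS = 0.239 V < V_TN = 0.734 V, so the transistor is in cutoff.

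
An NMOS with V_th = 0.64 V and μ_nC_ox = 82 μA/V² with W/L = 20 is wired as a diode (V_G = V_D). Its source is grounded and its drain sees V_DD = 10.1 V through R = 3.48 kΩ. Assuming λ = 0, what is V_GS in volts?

With gate tied to drain, V_GS = V_DS ≥ V_GS − V_th, so the device is in saturation.
k_n = μ_nC_ox · (W/L) = 1.64 mA/V².
KCL at the drain: ½ k_n (V_GS − V_th)² = (V_DD − V_GS)/R.
Let x = V_GS − 0.64. Then 2.85 x² + x − 9.46 = 0, giving x = 1.65 V (positive root), so V_GS = 2.29 V.
I_D = (V_DD − V_GS)/R = (10.1 − 2.29) / 3.48 = 2.24 mA.

V_GS = 2.29 V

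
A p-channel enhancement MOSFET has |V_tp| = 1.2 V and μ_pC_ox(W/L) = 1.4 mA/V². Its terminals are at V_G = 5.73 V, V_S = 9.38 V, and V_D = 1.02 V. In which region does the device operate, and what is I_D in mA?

V_SG = V_S − V_G = 9.38 − 5.73 = 3.65 V; V_SD = V_S − V_D = 9.38 − 1.02 = 8.36 V.
V_ov = V_SG − |V_tp| = 3.65 − 1.2 = 2.45 V.
Since V_SD = 8.36 V ≥ V_ov = 2.45 V, the device is in saturation.
I_D = ½ k_p V_ov² = 0.5 × 1.4 × 2.45² = 4.2 mA.

Saturation; I_D = 4.20 mA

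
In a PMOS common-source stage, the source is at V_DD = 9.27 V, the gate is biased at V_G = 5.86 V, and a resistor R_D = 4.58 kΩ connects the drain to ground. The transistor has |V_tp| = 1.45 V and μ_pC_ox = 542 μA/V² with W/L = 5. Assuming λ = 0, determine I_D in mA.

I_D = 1.94 mA

V_SG = V_DD − V_G = 9.27 − 5.86 = 3.41 V, so V_ov = 3.41 − 1.45 = 1.96 V.
k_p = μ_pC_ox · (W/L) = 2.71 mA/V².
Assume saturation: I_D = ½ k_p V_ov² = 0.5 × 2.71 × 1.96² = 5.21 mA, giving V_SD = V_DD − I_D R_D = 9.27 − 5.21 × 4.58 = -14.6 V.
But -14.6 V < V_ov = 1.96 V, so the device is actually in triode.
In triode I_D = k_p[V_ov V_SD − ½ V_SD²] and I_D = (V_DD − V_SD)/R_D. Equating: 6.21 V_SD² − 25.33 V_SD + 9.27 = 0, giving V_SD = 0.406 V (the root below V_ov).
I_D = (9.27 − 0.406) / 4.58 = 1.94 mA.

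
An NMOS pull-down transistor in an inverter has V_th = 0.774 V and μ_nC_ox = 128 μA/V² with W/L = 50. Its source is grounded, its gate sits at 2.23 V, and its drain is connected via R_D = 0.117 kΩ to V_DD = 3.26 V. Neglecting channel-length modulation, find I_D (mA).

V_GS = V_G = 2.23 V, so V_ov = 2.23 − 0.774 = 1.46 V.
k_n = μ_nC_ox · (W/L) = 6.4 mA/V².
Assume saturation: I_D = ½ k_n V_ov² = 0.5 × 6.4 × 1.46² = 6.78 mA, giving V_DS = V_DD − I_D R_D = 3.26 − 6.78 × 0.117 = 2.47 V.
V_DS = 2.47 V ≥ V_ov = 1.46 V, confirming saturation.

I_D = 6.78 mA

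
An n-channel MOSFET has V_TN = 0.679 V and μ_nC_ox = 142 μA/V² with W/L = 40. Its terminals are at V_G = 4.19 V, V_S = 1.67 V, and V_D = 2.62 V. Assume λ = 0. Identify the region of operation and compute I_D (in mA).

V_GS = V_G − V_S = 4.19 − 1.67 = 2.52 V; V_DS = V_D − V_S = 2.62 − 1.67 = 0.95 V.
k_n = μ_nC_ox · (W/L) = 5.68 mA/V².
V_ov = V_GS − V_TN = 2.52 − 0.679 = 1.84 V.
Since V_DS = 0.95 V < V_ov = 1.84 V, the device is in the triode region.
I_D = k_n [V_ov · V_DS − ½ V_DS²] = 5.68 × [1.84 × 0.95 − 0.5 × 0.95²] = 7.37 mA.

Triode; I_D = 7.37 mA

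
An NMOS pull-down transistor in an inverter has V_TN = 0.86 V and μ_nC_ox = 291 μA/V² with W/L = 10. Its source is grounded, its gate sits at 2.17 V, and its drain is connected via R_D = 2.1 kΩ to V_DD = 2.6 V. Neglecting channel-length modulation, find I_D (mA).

I_D = 1.08 mA

V_GS = V_G = 2.17 V, so V_ov = 2.17 − 0.86 = 1.31 V.
k_n = μ_nC_ox · (W/L) = 2.91 mA/V².
Assume saturation: I_D = ½ k_n V_ov² = 0.5 × 2.91 × 1.31² = 2.5 mA, giving V_DS = V_DD − I_D R_D = 2.6 − 2.5 × 2.1 = -2.64 V.
But -2.64 V < V_ov = 1.31 V, so the device is actually in triode.
In triode I_D = k_n[V_ov V_DS − ½ V_DS²] and I_D = (V_DD − V_DS)/R_D. Equating: 3.06 V_DS² − 9.005 V_DS + 2.6 = 0, giving V_DS = 0.324 V (the root below V_ov).
I_D = (2.6 − 0.324) / 2.1 = 1.08 mA.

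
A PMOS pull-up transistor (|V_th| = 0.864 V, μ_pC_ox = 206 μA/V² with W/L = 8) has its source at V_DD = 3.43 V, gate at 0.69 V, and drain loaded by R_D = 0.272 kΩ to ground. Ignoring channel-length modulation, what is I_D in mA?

I_D = 2.90 mA

V_SG = V_DD − V_G = 3.43 − 0.69 = 2.74 V, so V_ov = 2.74 − 0.864 = 1.88 V.
k_p = μ_pC_ox · (W/L) = 1.648 mA/V².
Assume saturation: I_D = ½ k_p V_ov² = 0.5 × 1.648 × 1.88² = 2.9 mA, giving V_SD = V_DD − I_D R_D = 3.43 − 2.9 × 0.272 = 2.64 V.
V_SD = 2.64 V ≥ V_ov = 1.88 V, confirming saturation.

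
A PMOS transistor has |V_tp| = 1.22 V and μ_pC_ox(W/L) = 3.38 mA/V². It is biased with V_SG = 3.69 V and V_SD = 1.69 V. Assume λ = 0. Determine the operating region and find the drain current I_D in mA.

V_ov = V_SG − |V_tp| = 3.69 − 1.22 = 2.47 V.
Since V_SD = 1.69 V < V_ov = 2.47 V, the device is in the triode region.
I_D = k_p [V_ov · V_SD − ½ V_SD²] = 3.38 × [2.47 × 1.69 − 0.5 × 1.69²] = 9.28 mA.

Triode; I_D = 9.28 mA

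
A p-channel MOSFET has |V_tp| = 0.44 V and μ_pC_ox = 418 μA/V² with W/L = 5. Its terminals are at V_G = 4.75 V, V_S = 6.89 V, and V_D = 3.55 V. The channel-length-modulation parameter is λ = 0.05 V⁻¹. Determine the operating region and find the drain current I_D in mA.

V_SG = V_S − V_G = 6.89 − 4.75 = 2.14 V; V_SD = V_S − V_D = 6.89 − 3.55 = 3.34 V.
k_p = μ_pC_ox · (W/L) = 2.09 mA/V².
V_ov = V_SG − |V_tp| = 2.14 − 0.44 = 1.7 V.
Since V_SD = 3.34 V ≥ V_ov = 1.7 V, the device is in saturation.
I_D = ½ k_p V_ov² (1 + λ V_SD) = 0.5 × 2.09 × 1.7² × (1 + 0.05 × 3.34) = 3.52 mA.

Saturation; I_D = 3.52 mA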